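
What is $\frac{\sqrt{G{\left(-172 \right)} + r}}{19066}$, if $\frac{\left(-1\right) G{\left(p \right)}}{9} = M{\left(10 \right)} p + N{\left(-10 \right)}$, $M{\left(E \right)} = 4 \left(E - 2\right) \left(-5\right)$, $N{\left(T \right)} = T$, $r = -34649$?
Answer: $\frac{i \sqrt{282239}}{19066} \approx 0.027864 i$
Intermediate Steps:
$M{\left(E \right)} = 40 - 20 E$ ($M{\left(E \right)} = 4 \left(-2 + E\right) \left(-5\right) = 4 \left(10 - 5 E\right) = 40 - 20 E$)
$G{\left(p \right)} = 90 + 1440 p$ ($G{\left(p \right)} = - 9 \left(\left(40 - 200\right) p - 10\right) = - 9 \left(- 160 p - 10\right) = - 9 \left(-10 - 160 p\right) = 90 + 1440 p$)
$\frac{\sqrt{G{\left(-172 \right)} + r}}{19066} = \frac{\sqrt{\left(90 + 1440 \left(-172\right)\right) - 34649}}{19066} = \sqrt{\left(90 - 247680\right) - 34649} \cdot \frac{1}{19066} = \sqrt{-247590 - 34649} \cdot \frac{1}{19066} = \sqrt{-282239} \cdot \frac{1}{19066} = i \sqrt{282239} \cdot \frac{1}{19066} = \frac{i \sqrt{282239}}{19066}$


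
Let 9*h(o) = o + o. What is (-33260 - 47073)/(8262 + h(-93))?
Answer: -240999/24724 ≈ -9.7476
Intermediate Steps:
h(o) = 2*o/9 (h(o) = (o + o)/9 = (2*o)/9 = 2*o/9)
(-33260 - 47073)/(8262 + h(-93)) = (-33260 - 47073)/(8262 + (2/9)*(-93)) = -80333/(8262 - 62/3) = -80333/24724/3 = -80333*3/24724 = -240999/24724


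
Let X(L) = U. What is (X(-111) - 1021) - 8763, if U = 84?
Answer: -9700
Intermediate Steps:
X(L) = 84
(X(-111) - 1021) - 8763 = (84 - 1021) - 8763 = -937 - 8763 = -9700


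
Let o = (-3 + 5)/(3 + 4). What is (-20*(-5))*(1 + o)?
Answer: 900/7 ≈ 128.57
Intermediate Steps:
o = 2/7 ≈ 0.28571
(-20*(-5))*(1 + o) = (-20*(-5))*(1 + 2/7) = 100*(9/7) = 900/7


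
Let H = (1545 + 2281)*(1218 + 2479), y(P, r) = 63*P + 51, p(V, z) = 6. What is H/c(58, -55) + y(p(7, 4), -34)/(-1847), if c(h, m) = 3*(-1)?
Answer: -26125302821/5541 ≈ -4.7149e+6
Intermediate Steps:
c(h, m) = -3
y(P, r) = 51 + 63*P
H = 14144722 (H = 3826*3697 = 14144722)
H/c(58, -55) + y(p(7, 4), -34)/(-1847) = 14144722/(-3) + (51 + 63*6)/(-1847) = 14144722*(-⅓) + (51 + 378)*(-1/1847) = -14144722/3 + 429*(-1/1847) = -14144722/3 - 429/1847 = -26125302821/5541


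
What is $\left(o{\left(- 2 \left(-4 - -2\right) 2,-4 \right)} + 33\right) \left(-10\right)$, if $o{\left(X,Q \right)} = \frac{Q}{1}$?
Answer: $-290$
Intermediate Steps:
$o{\left(X,Q \right)} = Q$ ($o{\left(X,Q \right)} = Q 1 = Q$)
$\left(o{\left(- 2 \left(-4 - -2\right) 2,-4 \right)} + 33\right) \left(-10\right) = \left(-4 + 33\right) \left(-10\right) = 29 \left(-10\right) = -290$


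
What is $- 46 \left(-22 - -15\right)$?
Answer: $322$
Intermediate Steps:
$- 46 \left(-22 - -15\right) = - 46 \left(-22 + \left(-5 + 20\right)\right) = - 46 \left(-22 + 15\right) = \left(-46\right) \left(-7\right) = 322$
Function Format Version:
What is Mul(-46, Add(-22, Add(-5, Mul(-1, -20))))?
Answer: 322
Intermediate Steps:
Mul(-46, Add(-22, Add(-5, Mul(-1, -20)))) = Mul(-46, Add(-22, Add(-5, 20))) = Mul(-46, Add(-22, 15)) = Mul(-46, -7) = 322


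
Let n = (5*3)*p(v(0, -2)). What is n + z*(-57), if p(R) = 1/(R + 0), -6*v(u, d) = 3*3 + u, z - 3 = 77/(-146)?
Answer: -22037/146 ≈ -150.94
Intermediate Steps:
z = 361/146 (z = 3 + 77/(-146) = 3 + 77*(-1/146) = 3 - 77/146 = 361/146 ≈ 2.4726)
v(u, d) = -3/2 - u/6 (v(u, d) = -(3*3 + u)/6 = -(9 + u)/6 = -3/2 - u/6)
p(R) = 1/R
n = -10 (n = (5*3)/(-3/2 - ⅙*0) = 15/(-3/2 + 0) = 15/(-3/2) = 15*(-⅔) = -10)
n + z*(-57) = -10 + (361/146)*(-57) = -10 - 20577/146 = -22037/146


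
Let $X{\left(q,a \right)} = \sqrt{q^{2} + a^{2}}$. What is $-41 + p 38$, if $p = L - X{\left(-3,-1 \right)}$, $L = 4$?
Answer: $111 - 38 \sqrt{10} \approx -9.1665$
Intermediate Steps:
$X{\left(q,a \right)} = \sqrt{a^{2} + q^{2}}$
$p = 4 - \sqrt{10}$ ($p = 4 - \sqrt{\left(-1\right)^{2} + \left(-3\right)^{2}} = 4 - \sqrt{1 + 9} = 4 - \sqrt{10} \approx 0.83772$)
$-41 + p 38 = -41 + \left(4 - \sqrt{10}\right) 38 = -41 + \left(152 - 38 \sqrt{10}\right) = 111 - 38 \sqrt{10}$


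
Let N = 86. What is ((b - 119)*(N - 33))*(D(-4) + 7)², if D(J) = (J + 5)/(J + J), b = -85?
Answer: -8176575/16 ≈ -5.1104e+5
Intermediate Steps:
D(J) = (5 + J)/(2*J) (D(J) = (5 + J)/((2*J)) = (5 + J)*(1/(2*J)) = (5 + J)/(2*J))
((b - 119)*(N - 33))*(D(-4) + 7)² = ((-85 - 119)*(86 - 33))*((½)*(5 - 4)/(-4) + 7)² = (-204*53)*((½)*(-¼)*1 + 7)² = -10812*(-⅛ + 7)² = -10812*(55/8)² = -10812*3025/64 = -8176575/16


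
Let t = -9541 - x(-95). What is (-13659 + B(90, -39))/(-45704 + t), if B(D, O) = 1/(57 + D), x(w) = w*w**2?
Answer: -1003936/58956555 ≈ -0.017028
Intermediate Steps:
x(w) = w**3
t = 847834 (t = -9541 - 1*(-95)**3 = -9541 - 1*(-857375) = -9541 + 857375 = 847834)
(-13659 + B(90, -39))/(-45704 + t) = (-13659 + 1/(57 + 90))/(-45704 + 847834) = (-13659 + 1/147)/802130 = (-13659 + 1/147)*(1/802130) = -2007872/147*1/802130 = -1003936/58956555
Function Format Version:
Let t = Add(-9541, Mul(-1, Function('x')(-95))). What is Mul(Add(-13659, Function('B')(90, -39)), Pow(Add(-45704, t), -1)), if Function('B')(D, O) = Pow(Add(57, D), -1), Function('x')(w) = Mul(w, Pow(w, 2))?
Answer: Rational(-1003936, 58956555) ≈ -0.017028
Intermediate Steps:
Function('x')(w) = Pow(w, 3)
t = 847834 (t = Add(-9541, Mul(-1, Pow(-95, 3))) = Add(-9541, Mul(-1, -857375)) = Add(-9541, 857375) = 847834)
Mul(Add(-13659, Function('B')(90, -39)), Pow(Add(-45704, t), -1)) = Mul(Add(-13659, Pow(Add(57, 90), -1)), Pow(Add(-45704, 847834), -1)) = Mul(Add(-13659, Pow(147, -1)), Pow(802130, -1)) = Mul(Add(-13659, Rational(1, 147)), Rational(1, 802130)) = Mul(Rational(-2007872, 147), Rational(1, 802130)) = Rational(-1003936, 58956555)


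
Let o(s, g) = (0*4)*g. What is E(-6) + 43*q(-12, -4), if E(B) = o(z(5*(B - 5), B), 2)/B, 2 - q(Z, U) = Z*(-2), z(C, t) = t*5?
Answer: -946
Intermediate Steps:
z(C, t) = 5*t
o(s, g) = 0 (o(s, g) = 0*g = 0)
q(Z, U) = 2 + 2*Z (q(Z, U) = 2 - Z*(-2) = 2 - (-2)*Z = 2 + 2*Z)
E(B) = 0 (E(B) = 0/B = 0)
E(-6) + 43*q(-12, -4) = 0 + 43*(2 + 2*(-12)) = 0 + 43*(2 - 24) = 0 + 43*(-22) = 0 - 946 = -946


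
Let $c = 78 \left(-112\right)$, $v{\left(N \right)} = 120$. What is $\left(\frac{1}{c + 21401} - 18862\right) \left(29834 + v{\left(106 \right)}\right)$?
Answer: $- \frac{420919297498}{745} \approx -5.6499 \cdot 10^{8}$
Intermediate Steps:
$c = -8736$
$\left(\frac{1}{c + 21401} - 18862\right) \left(29834 + v{\left(106 \right)}\right) = \left(\frac{1}{-8736 + 21401} - 18862\right) \left(29834 + 120\right) = \left(\frac{1}{12665} - 18862\right) 29954 = \left(- \frac{238887229}{12665}\right) 29954 = - \frac{420919297498}{745}$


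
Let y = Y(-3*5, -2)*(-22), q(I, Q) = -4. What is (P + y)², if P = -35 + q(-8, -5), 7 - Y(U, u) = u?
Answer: 56169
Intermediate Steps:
Y(U, u) = 7 - u
y = -198 (y = (7 - 1*(-2))*(-22) = (7 + 2)*(-22) = 9*(-22) = -198)
P = -39 (P = -35 - 4 = -39)
(P + y)² = (-39 - 198)² = (-237)² = 56169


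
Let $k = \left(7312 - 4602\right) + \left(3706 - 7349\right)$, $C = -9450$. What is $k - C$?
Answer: $8517$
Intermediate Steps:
$k = -933$ ($k = 2710 + \left(3706 - 7349\right) = 2710 - 3643 = -933$)
$k - C = -933 - -9450 = -933 + 9450 = 8517$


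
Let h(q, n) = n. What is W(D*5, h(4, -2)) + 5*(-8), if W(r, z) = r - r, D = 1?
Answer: -40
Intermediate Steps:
W(r, z) = 0
W(D*5, h(4, -2)) + 5*(-8) = 0 + 5*(-8) = 0 - 40 = -40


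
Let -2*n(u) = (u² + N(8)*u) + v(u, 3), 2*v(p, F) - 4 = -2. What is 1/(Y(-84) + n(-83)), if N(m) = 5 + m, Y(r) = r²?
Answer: 2/8301 ≈ 0.00024093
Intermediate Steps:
v(p, F) = 1 (v(p, F) = 2 + (½)*(-2) = 2 - 1 = 1)
n(u) = -½ - 13*u/2 - u²/2 (n(u) = -((u² + (5 + 8)*u) + 1)/2 = -((u² + 13*u) + 1)/2 = -(1 + u² + 13*u)/2 = -½ - 13*u/2 - u²/2)
1/(Y(-84) + n(-83)) = 1/((-84)² + (-½ - 13/2*(-83) - ½*(-83)²)) = 1/(7056 + (-½ + 1079/2 - ½*6889)) = 1/(7056 + (-½ + 1079/2 - 6889/2)) = 1/(7056 - 5811/2) = 1/(8301/2) = 2/8301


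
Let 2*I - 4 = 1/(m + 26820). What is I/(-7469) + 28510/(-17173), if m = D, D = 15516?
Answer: -1639369509215/987315061824 ≈ -1.6604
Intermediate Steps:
m = 15516
I = 169345/84672 (I = 2 + 1/(2*(15516 + 26820)) = 2 + (1/2)/42336 = 2 + (1/2)*(1/42336) = 2 + 1/84672 = 169345/84672 ≈ 2.0000)
I/(-7469) + 28510/(-17173) = (169345/84672)/(-7469) + 28510/(-17173) = (169345/84672)*(-1/7469) + 28510*(-1/17173) = -15395/57492288 - 28510/17173 = -1639369509215/987315061824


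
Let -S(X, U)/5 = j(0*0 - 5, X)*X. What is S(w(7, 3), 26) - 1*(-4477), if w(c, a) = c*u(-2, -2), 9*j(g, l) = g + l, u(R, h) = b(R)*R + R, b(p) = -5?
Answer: 8671/3 ≈ 2890.3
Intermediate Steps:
u(R, h) = -4*R (u(R, h) = -5*R + R = -4*R)
j(g, l) = g/9 + l/9 (j(g, l) = (g + l)/9 = g/9 + l/9)
w(c, a) = 8*c (w(c, a) = c*(-4*(-2)) = c*8 = 8*c)
S(X, U) = -5*X*(-5/9 + X/9) (S(X, U) = -5*((0*0 - 5)/9 + X/9)*X = -5*((0 - 5)/9 + X/9)*X = -5*((1/9)*(-5) + X/9)*X = -5*(-5/9 + X/9)*X = -5*X*(-5/9 + X/9))
S(w(7, 3), 26) - 1*(-4477) = 5*(8*7)*(5 - 8*7)/9 - 1*(-4477) = (5/9)*56*(5 - 1*56) + 4477 = (5/9)*56*(5 - 56) + 4477 = (5/9)*56*(-51) + 4477 = -4760/3 + 4477 = 8671/3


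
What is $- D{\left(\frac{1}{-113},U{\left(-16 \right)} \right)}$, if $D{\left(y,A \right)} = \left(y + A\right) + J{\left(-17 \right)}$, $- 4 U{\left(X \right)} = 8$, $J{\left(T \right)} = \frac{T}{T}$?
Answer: $\frac{114}{113} \approx 1.0089$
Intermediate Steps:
$J{\left(T \right)} = 1$
$U{\left(X \right)} = -2$ ($U{\left(X \right)} = \left(- \frac{1}{4}\right) 8 = -2$)
$D{\left(y,A \right)} = 1 + A + y$ ($D{\left(y,A \right)} = \left(y + A\right) + 1 = \left(A + y\right) + 1 = 1 + A + y$)
$- D{\left(\frac{1}{-113},U{\left(-16 \right)} \right)} = - (1 - 2 + \frac{1}{-113}) = - (1 - 2 - \frac{1}{113}) = \left(-1\right) \left(- \frac{114}{113}\right) = \frac{114}{113}$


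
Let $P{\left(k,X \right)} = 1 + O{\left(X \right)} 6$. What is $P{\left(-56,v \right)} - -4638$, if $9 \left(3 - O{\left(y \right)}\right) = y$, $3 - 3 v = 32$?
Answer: $\frac{41971}{9} \approx 4663.4$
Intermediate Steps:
$v = - \frac{29}{3}$ ($v = 1 - \frac{32}{3} = - \frac{29}{3} \approx -9.6667$)
$O{\left(y \right)} = 3 - \frac{y}{9}$
$P{\left(k,X \right)} = 19 - \frac{2 X}{3}$ ($P{\left(k,X \right)} = 1 + \left(3 - \frac{X}{9}\right) 6 = 1 - \left(-18 + \frac{2 X}{3}\right) = 19 - \frac{2 X}{3}$)
$P{\left(-56,v \right)} - -4638 = \left(19 - - \frac{58}{9}\right) - -4638 = \left(19 + \frac{58}{9}\right) + 4638 = \frac{229}{9} + 4638 = \frac{41971}{9}$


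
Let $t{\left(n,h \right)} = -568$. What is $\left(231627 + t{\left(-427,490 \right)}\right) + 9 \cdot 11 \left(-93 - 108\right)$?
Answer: $211160$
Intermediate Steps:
$\left(231627 + t{\left(-427,490 \right)}\right) + 9 \cdot 11 \left(-93 - 108\right) = \left(231627 - 568\right) + 9 \cdot 11 \left(-93 - 108\right) = 231059 + 99 \left(-201\right) = 231059 - 19899 = 211160$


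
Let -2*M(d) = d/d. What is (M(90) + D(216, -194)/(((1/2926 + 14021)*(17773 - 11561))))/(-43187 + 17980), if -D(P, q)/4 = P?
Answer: 2359769749/118963071944262 ≈ 1.9836e-5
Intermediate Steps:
D(P, q) = -4*P
M(d) = -1/2 (M(d) = -d/(2*d) = -1/2*1 = -1/2)
(M(90) + D(216, -194)/(((1/2926 + 14021)*(17773 - 11561))))/(-43187 + 17980) = (-1/2 + (-4*216)/(((1/2926 + 14021)*(17773 - 11561))))/(-43187 + 17980) = (-1/2 - 864*1/(6212*(1/2926 + 14021)))/(-25207) = (-1/2 - 864/((41025447/2926)*6212))*(-1/25207) = (-1/2 - 864/127425038382/1463)*(-1/25207) = (-1/2 - 864*1463/127425038382)*(-1/25207) = (-1/2 - 23408/2359722933)*(-1/25207) = -2359769749/4719445866*(-1/25207) = 2359769749/118963071944262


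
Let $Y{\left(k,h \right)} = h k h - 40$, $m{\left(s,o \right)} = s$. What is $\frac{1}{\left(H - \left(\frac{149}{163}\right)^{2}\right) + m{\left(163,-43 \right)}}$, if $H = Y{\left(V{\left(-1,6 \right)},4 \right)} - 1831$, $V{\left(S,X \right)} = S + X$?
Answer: $- \frac{26569}{43276533} \approx -0.00061394$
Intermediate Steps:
$Y{\left(k,h \right)} = -40 + k h^{2}$ ($Y{\left(k,h \right)} = k h^{2} - 40 = -40 + k h^{2}$)
$H = -1791$ ($H = \left(-40 + \left(-1 + 6\right) 4^{2}\right) - 1831 = \left(-40 + 5 \cdot 16\right) - 1831 = \left(-40 + 80\right) - 1831 = 40 - 1831 = -1791$)
$\frac{1}{\left(H - \left(\frac{149}{163}\right)^{2}\right) + m{\left(163,-43 \right)}} = \frac{1}{\left(-1791 - \left(\frac{149}{163}\right)^{2}\right) + 163} = \frac{1}{\left(-1791 - \frac{22201}{26569}\right) + 163} = \frac{1}{- \frac{47607280}{26569} + 163} = \frac{1}{- \frac{43276533}{26569}} = - \frac{26569}{43276533}$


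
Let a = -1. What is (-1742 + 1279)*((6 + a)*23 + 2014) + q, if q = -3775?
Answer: -989502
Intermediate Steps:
(-1742 + 1279)*((6 + a)*23 + 2014) + q = (-1742 + 1279)*((6 - 1)*23 + 2014) - 3775 = -463*(5*23 + 2014) - 3775 = -463*(115 + 2014) - 3775 = -463*2129 - 3775 = -985727 - 3775 = -989502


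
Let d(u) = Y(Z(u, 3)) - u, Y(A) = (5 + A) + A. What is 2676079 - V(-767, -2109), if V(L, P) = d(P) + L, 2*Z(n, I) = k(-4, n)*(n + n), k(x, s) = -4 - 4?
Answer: 2640988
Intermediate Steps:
k(x, s) = -8
Z(n, I) = -8*n (Z(n, I) = (-8*(n + n))/2 = (-16*n)/2 = -8*n)
Y(A) = 5 + 2*A
d(u) = 5 - 17*u (d(u) = (5 + 2*(-8*u)) - u = (5 - 16*u) - u = 5 - 17*u)
V(L, P) = 5 + L - 17*P (V(L, P) = (5 - 17*P) + L = 5 + L - 17*P)
2676079 - V(-767, -2109) = 2676079 - (5 - 767 - 17*(-2109)) = 2676079 - (5 - 767 + 35853) = 2676079 - 1*35091 = 2676079 - 35091 = 2640988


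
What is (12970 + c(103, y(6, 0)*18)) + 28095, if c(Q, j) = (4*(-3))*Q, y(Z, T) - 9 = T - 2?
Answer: 39829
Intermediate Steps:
y(Z, T) = 7 + T (y(Z, T) = 9 + (T - 2) = 9 + (-2 + T) = 7 + T)
c(Q, j) = -12*Q
(12970 + c(103, y(6, 0)*18)) + 28095 = (12970 - 12*103) + 28095 = (12970 - 1236) + 28095 = 11734 + 28095 = 39829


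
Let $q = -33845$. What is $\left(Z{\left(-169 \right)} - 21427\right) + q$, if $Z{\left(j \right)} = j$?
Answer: $-55441$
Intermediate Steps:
$\left(Z{\left(-169 \right)} - 21427\right) + q = \left(-169 - 21427\right) - 33845 = -21596 - 33845 = -55441$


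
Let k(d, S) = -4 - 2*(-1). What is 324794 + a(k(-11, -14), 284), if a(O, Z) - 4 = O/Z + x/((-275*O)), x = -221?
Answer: 6341672967/19525 ≈ 3.2480e+5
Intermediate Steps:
k(d, S) = -2 (k(d, S) = -4 + 2 = -2)
a(O, Z) = 4 + 221/(275*O) + O/Z (a(O, Z) = 4 + (O/Z - 221*(-1/(275*O))) = 4 + (O/Z - (-221)/(275*O)) = 4 + (O/Z + 221/(275*O)) = 4 + (221/(275*O) + O/Z) = 4 + 221/(275*O) + O/Z)
324794 + a(k(-11, -14), 284) = 324794 + (4 + (221/275)/(-2) - 2/284) = 324794 + (4 + (221/275)*(-1/2) - 2*1/284) = 324794 + (4 - 221/550 - 1/142) = 324794 + 70117/19525 = 6341672967/19525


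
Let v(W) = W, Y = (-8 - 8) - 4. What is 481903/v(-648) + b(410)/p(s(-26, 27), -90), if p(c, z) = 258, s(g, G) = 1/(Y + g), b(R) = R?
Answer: -20677549/27864 ≈ -742.09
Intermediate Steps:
Y = -20 (Y = -16 - 4 = -20)
s(g, G) = 1/(-20 + g)
481903/v(-648) + b(410)/p(s(-26, 27), -90) = 481903/(-648) + 410/258 = 481903*(-1/648) + 410*(1/258) = -481903/648 + 205/129 = -20677549/27864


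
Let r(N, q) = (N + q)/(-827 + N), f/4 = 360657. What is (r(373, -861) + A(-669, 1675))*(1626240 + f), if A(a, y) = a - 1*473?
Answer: -794806123320/227 ≈ -3.5013e+9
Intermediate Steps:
f = 1442628 (f = 4*360657 = 1442628)
r(N, q) = (N + q)/(-827 + N)
A(a, y) = -473 + a (A(a, y) = a - 473 = -473 + a)
(r(373, -861) + A(-669, 1675))*(1626240 + f) = ((373 - 861)/(-827 + 373) + (-473 - 669))*(1626240 + 1442628) = (-488/(-454) - 1142)*3068868 = (-1/454*(-488) - 1142)*3068868 = (244/227 - 1142)*3068868 = -258990/227*3068868 = -794806123320/227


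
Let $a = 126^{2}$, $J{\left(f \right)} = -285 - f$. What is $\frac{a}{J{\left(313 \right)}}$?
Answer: $- \frac{7938}{299} \approx -26.548$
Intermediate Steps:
$a = 15876$
$\frac{a}{J{\left(313 \right)}} = \frac{15876}{-285 - 313} = \frac{15876}{-598} = 15876 \left(- \frac{1}{598}\right) = - \frac{7938}{299}$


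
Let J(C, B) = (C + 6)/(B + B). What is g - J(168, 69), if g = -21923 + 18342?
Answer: -82392/23 ≈ -3582.3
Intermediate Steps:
J(C, B) = (6 + C)/(2*B) (J(C, B) = (6 + C)/((2*B)) = (6 + C)*(1/(2*B)) = (6 + C)/(2*B))
g = -3581
g - J(168, 69) = -3581 - (6 + 168)/(2*69) = -3581 - 174/(2*69) = -3581 - 1*29/23 = -3581 - 29/23 = -82392/23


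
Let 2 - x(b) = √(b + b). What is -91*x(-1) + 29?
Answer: -153 + 91*I*√2 ≈ -153.0 + 128.69*I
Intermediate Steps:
x(b) = 2 - √2*√b (x(b) = 2 - √(b + b) = 2 - √(2*b) = 2 - √2*√b)
-91*x(-1) + 29 = -91*(2 - √2*√(-1)) + 29 = -91*(2 - √2*I) + 29 = -91*(2 - I*√2) + 29 = (-182 + 91*I*√2) + 29 = -153 + 91*I*√2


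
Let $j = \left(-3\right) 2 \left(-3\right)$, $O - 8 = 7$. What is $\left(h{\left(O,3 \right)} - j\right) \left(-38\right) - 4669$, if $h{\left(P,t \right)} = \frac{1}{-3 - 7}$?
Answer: $- \frac{19906}{5} \approx -3981.2$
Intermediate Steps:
$O = 15$ ($O = 8 + 7 = 15$)
$j = 18$ ($j = \left(-6\right) \left(-3\right) = 18$)
$h{\left(P,t \right)} = - \frac{1}{10}$ ($h{\left(P,t \right)} = \frac{1}{-10} = - \frac{1}{10}$)
$\left(h{\left(O,3 \right)} - j\right) \left(-38\right) - 4669 = \left(- \frac{1}{10} - 18\right) \left(-38\right) - 4669 = \left(- \frac{181}{10}\right) \left(-38\right) - 4669 = \frac{3439}{5} - 4669 = - \frac{19906}{5}$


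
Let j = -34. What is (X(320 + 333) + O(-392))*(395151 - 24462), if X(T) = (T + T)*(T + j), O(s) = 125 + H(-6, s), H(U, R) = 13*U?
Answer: 299687599629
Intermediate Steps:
O(s) = 47 (O(s) = 125 + 13*(-6) = 125 - 78 = 47)
X(T) = 2*T*(-34 + T) (X(T) = (T + T)*(T - 34) = (2*T)*(-34 + T) = 2*T*(-34 + T))
(X(320 + 333) + O(-392))*(395151 - 24462) = (2*(320 + 333)*(-34 + (320 + 333)) + 47)*(395151 - 24462) = (2*653*(-34 + 653) + 47)*370689 = (2*653*619 + 47)*370689 = (808414 + 47)*370689 = 808461*370689 = 299687599629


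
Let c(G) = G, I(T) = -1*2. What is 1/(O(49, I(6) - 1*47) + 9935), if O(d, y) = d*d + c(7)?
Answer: 1/12343 ≈ 8.1018e-5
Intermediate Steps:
I(T) = -2
O(d, y) = 7 + d**2 (O(d, y) = d*d + 7 = d**2 + 7 = 7 + d**2)
1/(O(49, I(6) - 1*47) + 9935) = 1/((7 + 49**2) + 9935) = 1/((7 + 2401) + 9935) = 1/(2408 + 9935) = 1/12343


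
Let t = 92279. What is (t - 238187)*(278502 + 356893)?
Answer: -92709213660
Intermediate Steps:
(t - 238187)*(278502 + 356893) = (92279 - 238187)*(278502 + 356893) = -145908*635395 = -92709213660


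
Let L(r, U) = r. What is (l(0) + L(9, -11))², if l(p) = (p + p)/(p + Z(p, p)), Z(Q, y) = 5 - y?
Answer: 81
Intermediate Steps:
l(p) = 2*p/5 (l(p) = (p + p)/(p + (5 - p)) = (2*p)/5 = (2*p)*(⅕) = 2*p/5)
(l(0) + L(9, -11))² = ((⅖)*0 + 9)² = (0 + 9)² = 9² = 81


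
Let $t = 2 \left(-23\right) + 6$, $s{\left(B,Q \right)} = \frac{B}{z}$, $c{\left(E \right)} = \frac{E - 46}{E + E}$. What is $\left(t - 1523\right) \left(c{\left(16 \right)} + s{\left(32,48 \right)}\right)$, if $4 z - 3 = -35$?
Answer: $\frac{123477}{16} \approx 7717.3$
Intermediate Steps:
$z = -8$ ($z = \frac{3}{4} + \frac{1}{4} \left(-35\right) = \frac{3}{4} - \frac{35}{4} = -8$)
$c{\left(E \right)} = \frac{-46 + E}{2 E}$
$s{\left(B,Q \right)} = - \frac{B}{8}$ ($s{\left(B,Q \right)} = \frac{B}{-8} = B \left(- \frac{1}{8}\right) = - \frac{B}{8}$)
$t = -40$ ($t = -46 + 6 = -40$)
$\left(t - 1523\right) \left(c{\left(16 \right)} + s{\left(32,48 \right)}\right) = \left(-40 - 1523\right) \left(\frac{-46 + 16}{2 \cdot 16} - 4\right) = - 1563 \left(\frac{1}{2} \cdot \frac{1}{16} \left(-30\right) - 4\right) = - 1563 \left(- \frac{15}{16} - 4\right) = \left(-1563\right) \left(- \frac{79}{16}\right) = \frac{123477}{16}$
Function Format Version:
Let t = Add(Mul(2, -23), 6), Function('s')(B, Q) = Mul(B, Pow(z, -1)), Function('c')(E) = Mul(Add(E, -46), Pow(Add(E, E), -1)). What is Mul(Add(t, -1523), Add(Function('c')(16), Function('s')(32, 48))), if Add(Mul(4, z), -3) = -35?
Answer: Rational(123477, 16) ≈ 7717.3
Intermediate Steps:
z = -8 (z = Add(Rational(3, 4), Mul(Rational(1, 4), -35)) = Add(Rational(3, 4), Rational(-35, 4)) = -8)
Function('c')(E) = Mul(Rational(1, 2), Pow(E, -1), Add(-46, E)) (Function('c')(E) = Mul(Add(-46, E), Pow(Mul(2, E), -1)) = Mul(Add(-46, E), Mul(Rational(1, 2), Pow(E, -1))) = Mul(Rational(1, 2), Pow(E, -1), Add(-46, E)))
Function('s')(B, Q) = Mul(Rational(-1, 8), B) (Function('s')(B, Q) = Mul(B, Pow(-8, -1)) = Mul(B, Rational(-1, 8)) = Mul(Rational(-1, 8), B))
t = -40 (t = Add(-46, 6) = -40)
Mul(Add(t, -1523), Add(Function('c')(16), Function('s')(32, 48))) = Mul(Add(-40, -1523), Add(Mul(Rational(1, 2), Pow(16, -1), Add(-46, 16)), Mul(Rational(-1, 8), 32))) = Mul(-1563, Add(Mul(Rational(1, 2), Rational(1, 16), -30), -4)) = Mul(-1563, Add(Rational(-15, 16), -4)) = Mul(-1563, Rational(-79, 16)) = Rational(123477, 16)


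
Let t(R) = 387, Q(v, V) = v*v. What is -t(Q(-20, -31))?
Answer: -387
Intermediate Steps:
Q(v, V) = v²
-t(Q(-20, -31)) = -1*387 = -387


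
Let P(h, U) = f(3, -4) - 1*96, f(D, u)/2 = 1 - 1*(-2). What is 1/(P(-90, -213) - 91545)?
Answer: -1/91635 ≈ -1.0913e-5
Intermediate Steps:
f(D, u) = 6 (f(D, u) = 2*(1 - 1*(-2)) = 2*(1 + 2) = 2*3 = 6)
P(h, U) = -90 (P(h, U) = 6 - 1*96 = 6 - 96 = -90)
1/(P(-90, -213) - 91545) = 1/(-90 - 91545) = 1/(-91635) = -1/91635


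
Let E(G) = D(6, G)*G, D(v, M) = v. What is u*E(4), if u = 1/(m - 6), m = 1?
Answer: -24/5 ≈ -4.8000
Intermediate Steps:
E(G) = 6*G
u = -1/5 (u = 1/(1 - 6) = 1/(-5) = -1/5 ≈ -0.20000)
u*E(4) = -6*4/5 = -1/5*24 = -24/5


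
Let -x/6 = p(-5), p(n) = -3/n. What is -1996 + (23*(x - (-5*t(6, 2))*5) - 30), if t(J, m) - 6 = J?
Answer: 23956/5 ≈ 4791.2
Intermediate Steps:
t(J, m) = 6 + J
x = -18/5 (x = -(-18)/(-5) = -(-18)*(-1)/5 = -6*3/5 = -18/5 ≈ -3.6000)
-1996 + (23*(x - (-5*t(6, 2))*5) - 30) = -1996 + (23*(-18/5 - (-5*(6 + 6))*5) - 30) = -1996 + (23*(-18/5 - (-5*12)*5) - 30) = -1996 + (23*(-18/5 - (-60)*5) - 30) = -1996 + (23*(-18/5 - 1*(-300)) - 30) = -1996 + (23*(-18/5 + 300) - 30) = -1996 + (23*(1482/5) - 30) = -1996 + (34086/5 - 30) = -1996 + 33936/5 = 23956/5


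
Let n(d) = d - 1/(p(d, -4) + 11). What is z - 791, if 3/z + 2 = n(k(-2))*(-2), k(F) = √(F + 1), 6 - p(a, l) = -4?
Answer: -665861/841 + 1323*I/1682 ≈ -791.75 + 0.78656*I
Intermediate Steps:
p(a, l) = 10 (p(a, l) = 6 - 1*(-4) = 6 + 4 = 10)
k(F) = √(1 + F)
n(d) = -1/21 + d (n(d) = d - 1/(10 + 11) = d - 1/21 = -1/21 + d)
z = 1323*(-40/21 + 2*I)/3364 (z = 3/(-2 + (-1/21 + √(1 - 2))*(-2)) = 3/(-2 + (-1/21 + √(-1))*(-2)) = 3/(-2 + (-1/21 + I)*(-2)) = 3/(-2 + (2/21 - 2*I)) = 3/(-40/21 - 2*I) = 3*(441*(-40/21 + 2*I)/3364) = 1323*(-40/21 + 2*I)/3364 ≈ -0.74911 + 0.78656*I)
z - 791 = (-630/841 + 1323*I/1682) - 791 = -665861/841 + 1323*I/1682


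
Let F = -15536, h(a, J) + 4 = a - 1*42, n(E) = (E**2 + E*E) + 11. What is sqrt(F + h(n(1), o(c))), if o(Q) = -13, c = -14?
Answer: I*sqrt(15569) ≈ 124.78*I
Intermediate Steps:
n(E) = 11 + 2*E**2 (n(E) = (E**2 + E**2) + 11 = 2*E**2 + 11 = 11 + 2*E**2)
h(a, J) = -46 + a (h(a, J) = -4 + (a - 1*42) = -4 + (a - 42) = -4 + (-42 + a) = -46 + a)
sqrt(F + h(n(1), o(c))) = sqrt(-15536 + (-46 + (11 + 2*1**2))) = sqrt(-15536 + (-46 + (11 + 2*1))) = sqrt(-15536 + (-46 + (11 + 2))) = sqrt(-15536 + (-46 + 13)) = sqrt(-15536 - 33) = sqrt(-15569) = I*sqrt(15569)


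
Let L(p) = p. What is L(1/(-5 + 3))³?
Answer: -⅛ ≈ -0.12500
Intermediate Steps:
L(1/(-5 + 3))³ = (1/(-5 + 3))³ = (1/(-2))³ = (-½)³ = -⅛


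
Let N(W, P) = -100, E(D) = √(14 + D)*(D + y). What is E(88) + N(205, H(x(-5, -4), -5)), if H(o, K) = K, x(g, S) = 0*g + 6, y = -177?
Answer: -100 - 89*√102 ≈ -998.86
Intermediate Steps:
x(g, S) = 6 (x(g, S) = 0 + 6 = 6)
E(D) = √(14 + D)*(-177 + D) (E(D) = √(14 + D)*(D - 177) = √(14 + D)*(-177 + D))
E(88) + N(205, H(x(-5, -4), -5)) = √(14 + 88)*(-177 + 88) - 100 = √102*(-89) - 100 = -89*√102 - 100 = -100 - 89*√102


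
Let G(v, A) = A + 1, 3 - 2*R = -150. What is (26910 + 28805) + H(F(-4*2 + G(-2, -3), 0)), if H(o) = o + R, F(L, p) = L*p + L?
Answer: 111563/2 ≈ 55782.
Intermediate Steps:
R = 153/2 (R = 3/2 - 1/2*(-150) = 3/2 + 75 = 153/2 ≈ 76.500)
G(v, A) = 1 + A
F(L, p) = L + L*p
H(o) = 153/2 + o (H(o) = o + 153/2 = 153/2 + o)
(26910 + 28805) + H(F(-4*2 + G(-2, -3), 0)) = (26910 + 28805) + (153/2 + (-4*2 + (1 - 3))*(1 + 0)) = 55715 + (153/2 + (-8 - 2)*1) = 55715 + (153/2 - 10*1) = 55715 + (153/2 - 10) = 55715 + 133/2 = 111563/2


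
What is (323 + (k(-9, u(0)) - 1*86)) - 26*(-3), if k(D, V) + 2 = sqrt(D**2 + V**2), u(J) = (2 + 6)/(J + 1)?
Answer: 313 + sqrt(145) ≈ 325.04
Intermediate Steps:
u(J) = 8/(1 + J)
k(D, V) = -2 + sqrt(D**2 + V**2)
(323 + (k(-9, u(0)) - 1*86)) - 26*(-3) = (323 + ((-2 + sqrt((-9)**2 + (8/(1 + 0))**2)) - 1*86)) - 26*(-3) = (323 + ((-2 + sqrt(81 + (8/1)**2)) - 86)) + 78 = (323 + ((-2 + sqrt(81 + (8*1)**2)) - 86)) + 78 = (323 + ((-2 + sqrt(81 + 8**2)) - 86)) + 78 = (323 + ((-2 + sqrt(81 + 64)) - 86)) + 78 = (323 + ((-2 + sqrt(145)) - 86)) + 78 = (323 + (-88 + sqrt(145))) + 78 = (235 + sqrt(145)) + 78 = 313 + sqrt(145)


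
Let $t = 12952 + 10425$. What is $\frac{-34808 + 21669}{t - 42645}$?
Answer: $\frac{13139}{19268} \approx 0.68191$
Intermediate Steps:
$t = 23377$
$\frac{-34808 + 21669}{t - 42645} = \frac{-34808 + 21669}{23377 - 42645} = - \frac{13139}{-19268} = \left(-13139\right) \left(- \frac{1}{19268}\right) = \frac{13139}{19268}$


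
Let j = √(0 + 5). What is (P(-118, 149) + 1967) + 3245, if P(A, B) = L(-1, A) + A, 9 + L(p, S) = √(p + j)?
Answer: 5085 + √(-1 + √5) ≈ 5086.1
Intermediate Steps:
j = √5 ≈ 2.2361
L(p, S) = -9 + √(p + √5)
P(A, B) = -9 + A + √(-1 + √5) (P(A, B) = (-9 + √(-1 + √5)) + A = -9 + A + √(-1 + √5))
(P(-118, 149) + 1967) + 3245 = ((-9 - 118 + √(-1 + √5)) + 1967) + 3245 = ((-127 + √(-1 + √5)) + 1967) + 3245 = (1840 + √(-1 + √5)) + 3245 = 5085 + √(-1 + √5)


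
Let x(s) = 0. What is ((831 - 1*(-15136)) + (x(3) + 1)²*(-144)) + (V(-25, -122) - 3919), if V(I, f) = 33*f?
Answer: 7878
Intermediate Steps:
((831 - 1*(-15136)) + (x(3) + 1)²*(-144)) + (V(-25, -122) - 3919) = ((831 - 1*(-15136)) + (0 + 1)²*(-144)) + (33*(-122) - 3919) = ((831 + 15136) + 1²*(-144)) + (-4026 - 3919) = (15967 + 1*(-144)) - 7945 = (15967 - 144) - 7945 = 15823 - 7945 = 7878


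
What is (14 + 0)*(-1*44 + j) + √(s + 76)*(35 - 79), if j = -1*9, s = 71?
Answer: -742 - 308*√3 ≈ -1275.5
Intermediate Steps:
j = -9
(14 + 0)*(-1*44 + j) + √(s + 76)*(35 - 79) = (14 + 0)*(-1*44 - 9) + √(71 + 76)*(35 - 79) = 14*(-44 - 9) + √147*(-44) = 14*(-53) + (7*√3)*(-44) = -742 - 308*√3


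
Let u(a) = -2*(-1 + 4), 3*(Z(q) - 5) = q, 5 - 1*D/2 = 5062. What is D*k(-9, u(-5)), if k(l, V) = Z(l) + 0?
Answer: -20228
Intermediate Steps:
D = -10114 (D = 10 - 2*5062 = 10 - 10124 = -10114)
Z(q) = 5 + q/3
u(a) = -6 (u(a) = -2*3 = -6)
k(l, V) = 5 + l/3 (k(l, V) = (5 + l/3) + 0 = 5 + l/3)
D*k(-9, u(-5)) = -10114*(5 + (⅓)*(-9)) = -10114*(5 - 3) = -10114*2 = -20228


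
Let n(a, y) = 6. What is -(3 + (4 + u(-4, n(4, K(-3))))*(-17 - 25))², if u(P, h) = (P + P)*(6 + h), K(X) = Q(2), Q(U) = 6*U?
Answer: -14953689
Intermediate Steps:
K(X) = 12 (K(X) = 6*2 = 12)
u(P, h) = 2*P*(6 + h) (u(P, h) = (2*P)*(6 + h) = 2*P*(6 + h))
-(3 + (4 + u(-4, n(4, K(-3))))*(-17 - 25))² = -(3 + (4 + 2*(-4)*(6 + 6))*(-17 - 25))² = -(3 + (4 + 2*(-4)*12)*(-42))² = -(3 + (4 - 96)*(-42))² = -(3 - 92*(-42))² = -(3 + 3864)² = -1*3867² = -1*14953689 = -14953689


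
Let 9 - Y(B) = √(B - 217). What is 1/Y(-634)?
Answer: 9/932 + I*√851/932 ≈ 0.0096567 + 0.0313*I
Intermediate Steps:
Y(B) = 9 - √(-217 + B) (Y(B) = 9 - √(B - 217) = 9 - √(-217 + B))
1/Y(-634) = 1/(9 - √(-217 - 634)) = 1/(9 - √(-851)) = 1/(9 - I*√851)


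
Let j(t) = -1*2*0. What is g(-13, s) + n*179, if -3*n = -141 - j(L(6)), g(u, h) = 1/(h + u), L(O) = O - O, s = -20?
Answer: 277628/33 ≈ 8413.0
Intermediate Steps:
L(O) = 0
j(t) = 0 (j(t) = -2*0 = 0)
n = 47 (n = -(-141 - 1*0)/3 = -(-141 + 0)/3 = -1/3*(-141) = 47)
g(-13, s) + n*179 = 1/(-20 - 13) + 47*179 = 1/(-33) + 8413 = -1/33 + 8413 = 277628/33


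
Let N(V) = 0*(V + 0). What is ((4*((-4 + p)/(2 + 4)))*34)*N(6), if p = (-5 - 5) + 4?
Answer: 0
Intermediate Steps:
p = -6 (p = -10 + 4 = -6)
N(V) = 0 (N(V) = 0*V = 0)
((4*((-4 + p)/(2 + 4)))*34)*N(6) = ((4*((-4 - 6)/(2 + 4)))*34)*0 = ((4*(-10/6))*34)*0 = ((4*(-10*1/6))*34)*0 = ((4*(-5/3))*34)*0 = -20/3*34*0 = -680/3*0 = 0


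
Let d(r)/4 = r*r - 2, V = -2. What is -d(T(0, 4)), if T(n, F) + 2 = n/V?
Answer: -8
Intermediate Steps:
T(n, F) = -2 - n/2 (T(n, F) = -2 + n/(-2) = -2 + n*(-1/2) = -2 - n/2)
d(r) = -8 + 4*r**2 (d(r) = 4*(r*r - 2) = 4*(r**2 - 2) = 4*(-2 + r**2) = -8 + 4*r**2)
-d(T(0, 4)) = -(-8 + 4*(-2 - 1/2*0)**2) = -(-8 + 4*(-2 + 0)**2) = -(-8 + 4*(-2)**2) = -(-8 + 4*4) = -(-8 + 16) = -1*8 = -8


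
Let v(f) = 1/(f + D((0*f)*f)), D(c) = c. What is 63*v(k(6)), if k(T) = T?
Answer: 21/2 ≈ 10.500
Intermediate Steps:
v(f) = 1/f (v(f) = 1/(f + (0*f)*f) = 1/(f + 0*f) = 1/(f + 0) = 1/f)
63*v(k(6)) = 63/6 = 63*(⅙) = 21/2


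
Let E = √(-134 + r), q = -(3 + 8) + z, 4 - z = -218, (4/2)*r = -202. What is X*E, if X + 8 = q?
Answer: 203*I*√235 ≈ 3111.9*I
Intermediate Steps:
r = -101 (r = (½)*(-202) = -101)
z = 222 (z = 4 - 1*(-218) = 4 + 218 = 222)
q = 211 (q = -(3 + 8) + 222 = -1*11 + 222 = -11 + 222 = 211)
X = 203 (X = -8 + 211 = 203)
E = I*√235 (E = √(-134 - 101) = √(-235) = I*√235 ≈ 15.33*I)
X*E = 203*(I*√235) = 203*I*√235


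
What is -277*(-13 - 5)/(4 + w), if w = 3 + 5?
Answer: 831/2 ≈ 415.50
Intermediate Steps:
w = 8
-277*(-13 - 5)/(4 + w) = -277*(-13 - 5)/(4 + 8) = -(-4986)/12 = -277*(-3/2) = 831/2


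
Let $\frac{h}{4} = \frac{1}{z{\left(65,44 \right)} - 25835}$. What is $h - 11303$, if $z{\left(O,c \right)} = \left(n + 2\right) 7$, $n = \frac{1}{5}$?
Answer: $- \frac{729597357}{64549} \approx -11303.0$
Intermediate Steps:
$n = \frac{1}{5} \approx 0.2$
$z{\left(O,c \right)} = \frac{77}{5}$ ($z{\left(O,c \right)} = \left(\frac{1}{5} + 2\right) 7 = \frac{11}{5} \cdot 7 = \frac{77}{5}$)
$h = - \frac{10}{64549}$ ($h = \frac{4}{\frac{77}{5} - 25835} = \frac{4}{- \frac{129098}{5}} = 4 \left(- \frac{5}{129098}\right) = - \frac{10}{64549} \approx -0.00015492$)
$h - 11303 = - \frac{10}{64549} - 11303 = - \frac{729597357}{64549}$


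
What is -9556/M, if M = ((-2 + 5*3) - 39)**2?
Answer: -2389/169 ≈ -14.136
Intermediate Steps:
M = 676 (M = ((-2 + 15) - 39)**2 = (13 - 39)**2 = (-26)**2 = 676)
-9556/M = -9556/676 = -9556*1/676 = -2389/169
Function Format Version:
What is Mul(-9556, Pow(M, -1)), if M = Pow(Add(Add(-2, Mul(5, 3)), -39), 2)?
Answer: Rational(-2389, 169) ≈ -14.136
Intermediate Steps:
M = 676 (M = Pow(Add(Add(-2, 15), -39), 2) = Pow(Add(13, -39), 2) = Pow(-26, 2) = 676)
Mul(-9556, Pow(M, -1)) = Mul(-9556, Pow(676, -1)) = Mul(-9556, Rational(1, 676)) = Rational(-2389, 169)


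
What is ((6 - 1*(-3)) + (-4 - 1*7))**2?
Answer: 4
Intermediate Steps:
((6 - 1*(-3)) + (-4 - 1*7))**2 = ((6 + 3) + (-4 - 7))**2 = (9 - 11)**2 = (-2)**2 = 4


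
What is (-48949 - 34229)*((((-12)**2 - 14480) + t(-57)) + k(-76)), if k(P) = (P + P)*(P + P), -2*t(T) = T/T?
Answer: -729263115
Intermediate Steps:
t(T) = -1/2 (t(T) = -T/(2*T) = -1/2*1 = -1/2)
k(P) = 4*P**2 (k(P) = (2*P)*(2*P) = 4*P**2)
(-48949 - 34229)*((((-12)**2 - 14480) + t(-57)) + k(-76)) = (-48949 - 34229)*((((-12)**2 - 14480) - 1/2) + 4*(-76)**2) = -83178*(((144 - 14480) - 1/2) + 4*5776) = -83178*((-14336 - 1/2) + 23104) = -83178*(-28673/2 + 23104) = -83178*17535/2 = -729263115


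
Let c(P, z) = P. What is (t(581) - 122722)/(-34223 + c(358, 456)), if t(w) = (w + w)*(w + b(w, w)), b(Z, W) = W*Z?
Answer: -392798282/33865 ≈ -11599.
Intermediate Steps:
t(w) = 2*w*(w + w²) (t(w) = (w + w)*(w + w*w) = (2*w)*(w + w²) = 2*w*(w + w²))
(t(581) - 122722)/(-34223 + c(358, 456)) = (2*581²*(1 + 581) - 122722)/(-34223 + 358) = (2*337561*582 - 122722)/(-33865) = (392921004 - 122722)*(-1/33865) = 392798282*(-1/33865) = -392798282/33865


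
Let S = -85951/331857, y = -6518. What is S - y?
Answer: 2162957975/331857 ≈ 6517.7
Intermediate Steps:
S = -85951/331857 (S = -85951*1/331857 = -85951/331857 ≈ -0.25900)
S - y = -85951/331857 - 1*(-6518) = -85951/331857 + 6518 = 2162957975/331857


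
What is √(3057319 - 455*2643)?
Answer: √1854754 ≈ 1361.9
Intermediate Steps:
√(3057319 - 455*2643) = √(3057319 - 1202565) = √1854754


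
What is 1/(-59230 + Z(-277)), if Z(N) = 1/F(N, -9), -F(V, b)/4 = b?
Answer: -36/2132279 ≈ -1.6883e-5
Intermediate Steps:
F(V, b) = -4*b
Z(N) = 1/36 (Z(N) = 1/(-4*(-9)) = 1/36)
1/(-59230 + Z(-277)) = 1/(-59230 + 1/36) = 1/(-2132279/36) = -36/2132279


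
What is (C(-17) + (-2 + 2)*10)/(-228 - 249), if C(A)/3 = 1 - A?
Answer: -6/53 ≈ -0.11321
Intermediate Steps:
C(A) = 3 - 3*A (C(A) = 3*(1 - A) = 3 - 3*A)
(C(-17) + (-2 + 2)*10)/(-228 - 249) = ((3 - 3*(-17)) + (-2 + 2)*10)/(-228 - 249) = ((3 + 51) + 0*10)/(-477) = (54 + 0)*(-1/477) = 54*(-1/477) = -6/53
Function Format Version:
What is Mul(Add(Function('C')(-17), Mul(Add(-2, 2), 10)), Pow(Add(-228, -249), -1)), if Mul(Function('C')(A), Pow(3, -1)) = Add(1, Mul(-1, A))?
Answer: Rational(-6, 53) ≈ -0.11321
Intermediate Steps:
Function('C')(A) = Add(3, Mul(-3, A)) (Function('C')(A) = Mul(3, Add(1, Mul(-1, A))) = Add(3, Mul(-3, A)))
Mul(Add(Function('C')(-17), Mul(Add(-2, 2), 10)), Pow(Add(-228, -249), -1)) = Mul(Add(Add(3, Mul(-3, -17)), Mul(Add(-2, 2), 10)), Pow(Add(-228, -249), -1)) = Mul(Add(Add(3, 51), Mul(0, 10)), Pow(-477, -1)) = Mul(Add(54, 0), Rational(-1, 477)) = Mul(54, Rational(-1, 477)) = Rational(-6, 53)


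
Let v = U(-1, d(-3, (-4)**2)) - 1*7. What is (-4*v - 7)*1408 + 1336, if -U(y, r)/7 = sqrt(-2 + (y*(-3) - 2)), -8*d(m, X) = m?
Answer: 30904 + 39424*I ≈ 30904.0 + 39424.0*I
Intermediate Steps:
d(m, X) = -m/8
U(y, r) = -7*sqrt(-4 - 3*y) (U(y, r) = -7*sqrt(-2 + (y*(-3) - 2)) = -7*sqrt(-2 + (-3*y - 2)) = -7*sqrt(-2 + (-2 - 3*y)) = -7*sqrt(-4 - 3*y))
v = -7 - 7*I (v = -7*sqrt(-4 - 3*(-1)) - 1*7 = -7*sqrt(-4 + 3) - 7 = -7*I - 7 = -7 - 7*I ≈ -7.0 - 7.0*I)
(-4*v - 7)*1408 + 1336 = (-4*(-7 - 7*I) - 7)*1408 + 1336 = ((28 + 28*I) - 7)*1408 + 1336 = (21 + 28*I)*1408 + 1336 = (29568 + 39424*I) + 1336 = 30904 + 39424*I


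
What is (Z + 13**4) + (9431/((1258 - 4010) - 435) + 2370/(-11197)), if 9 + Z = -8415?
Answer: 718472450846/35684839 ≈ 20134.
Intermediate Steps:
Z = -8424 (Z = -9 - 8415 = -8424)
(Z + 13**4) + (9431/((1258 - 4010) - 435) + 2370/(-11197)) = (-8424 + 13**4) + (9431/((1258 - 4010) - 435) + 2370/(-11197)) = (-8424 + 28561) + (9431/(-2752 - 435) + 2370*(-1/11197)) = 20137 + (9431/(-3187) - 2370/11197) = 20137 + (9431*(-1/3187) - 2370/11197) = 20137 + (-9431/3187 - 2370/11197) = 20137 - 113152097/35684839 = 718472450846/35684839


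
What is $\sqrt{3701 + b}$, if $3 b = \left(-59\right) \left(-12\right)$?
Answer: $\sqrt{3937} \approx 62.746$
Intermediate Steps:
$b = 236$ ($b = \frac{\left(-59\right) \left(-12\right)}{3} = \frac{1}{3} \cdot 708 = 236$)
$\sqrt{3701 + b} = \sqrt{3701 + 236} = \sqrt{3937}$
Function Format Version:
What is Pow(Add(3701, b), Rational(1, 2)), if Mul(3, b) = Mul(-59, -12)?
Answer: Pow(3937, Rational(1, 2)) ≈ 62.746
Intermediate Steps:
b = 236 (b = Mul(Rational(1, 3), Mul(-59, -12)) = Mul(Rational(1, 3), 708) = 236)
Pow(Add(3701, b), Rational(1, 2)) = Pow(Add(3701, 236), Rational(1, 2)) = Pow(3937, Rational(1, 2))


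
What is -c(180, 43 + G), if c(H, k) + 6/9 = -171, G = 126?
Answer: 515/3 ≈ 171.67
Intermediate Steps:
c(H, k) = -515/3 (c(H, k) = -2/3 - 171 = -515/3)
-c(180, 43 + G) = -1*(-515/3) = 515/3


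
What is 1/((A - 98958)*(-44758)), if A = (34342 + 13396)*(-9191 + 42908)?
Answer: -1/72037248528504 ≈ -1.3882e-14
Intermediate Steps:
A = 1609582146 (A = 47738*33717 = 1609582146)
1/((A - 98958)*(-44758)) = 1/((1609582146 - 98958)*(-44758)) = -1/44758/1609483188 = (1/1609483188)*(-1/44758) = -1/72037248528504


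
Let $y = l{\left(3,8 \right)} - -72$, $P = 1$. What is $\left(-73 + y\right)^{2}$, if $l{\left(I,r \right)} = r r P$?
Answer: $3969$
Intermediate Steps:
$l{\left(I,r \right)} = r^{2}$ ($l{\left(I,r \right)} = r r 1 = r^{2} \cdot 1 = r^{2}$)
$y = 136$ ($y = 8^{2} - -72 = 64 + 72 = 136$)
$\left(-73 + y\right)^{2} = \left(-73 + 136\right)^{2} = 63^{2} = 3969$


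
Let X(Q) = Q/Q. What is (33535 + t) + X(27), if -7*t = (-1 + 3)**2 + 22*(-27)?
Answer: 235342/7 ≈ 33620.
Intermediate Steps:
X(Q) = 1
t = 590/7 (t = -((-1 + 3)**2 + 22*(-27))/7 = -(2**2 - 594)/7 = -(4 - 594)/7 = -1/7*(-590) = 590/7 ≈ 84.286)
(33535 + t) + X(27) = (33535 + 590/7) + 1 = 235335/7 + 1 = 235342/7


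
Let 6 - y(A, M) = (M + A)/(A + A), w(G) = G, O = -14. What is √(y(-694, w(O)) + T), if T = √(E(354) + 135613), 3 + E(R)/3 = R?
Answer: √(661035 + 120409*√136666)/347 ≈ 19.369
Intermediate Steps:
E(R) = -9 + 3*R
T = √136666 (T = √((-9 + 3*354) + 135613) = √((-9 + 1062) + 135613) = √(1053 + 135613) = √136666 ≈ 369.68)
y(A, M) = 6 - (A + M)/(2*A) (y(A, M) = 6 - (M + A)/(A + A) = 6 - (A + M)/(2*A))
√(y(-694, w(O)) + T) = √((½)*(-1*(-14) + 11*(-694))/(-694) + √136666) = √((½)*(-1/694)*(14 - 7634) + √136666) = √((½)*(-1/694)*(-7620) + √136666) = √(1905/347 + √136666)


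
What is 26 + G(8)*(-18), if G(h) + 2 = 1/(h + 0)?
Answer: 239/4 ≈ 59.750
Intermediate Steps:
G(h) = -2 + 1/h (G(h) = -2 + 1/(h + 0) = -2 + 1/h)
26 + G(8)*(-18) = 26 + (-2 + 1/8)*(-18) = 26 - 15/8*(-18) = 26 + 135/4 = 239/4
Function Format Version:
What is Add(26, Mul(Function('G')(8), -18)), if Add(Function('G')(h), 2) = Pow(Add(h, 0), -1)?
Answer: Rational(239, 4) ≈ 59.750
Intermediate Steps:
Function('G')(h) = Add(-2, Pow(h, -1)) (Function('G')(h) = Add(-2, Pow(Add(h, 0), -1)) = Add(-2, Pow(h, -1)))
Add(26, Mul(Function('G')(8), -18)) = Add(26, Mul(Add(-2, Pow(8, -1)), -18)) = Add(26, Mul(Add(-2, Rational(1, 8)), -18)) = Add(26, Mul(Rational(-15, 8), -18)) = Add(26, Rational(135, 4)) = Rational(239, 4)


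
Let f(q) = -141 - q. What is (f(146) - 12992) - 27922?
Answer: -41201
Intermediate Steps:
(f(146) - 12992) - 27922 = ((-141 - 1*146) - 12992) - 27922 = ((-141 - 146) - 12992) - 27922 = (-287 - 12992) - 27922 = -13279 - 27922 = -41201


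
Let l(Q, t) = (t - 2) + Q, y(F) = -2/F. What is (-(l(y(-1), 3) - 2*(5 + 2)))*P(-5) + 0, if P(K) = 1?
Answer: 11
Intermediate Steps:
l(Q, t) = -2 + Q + t (l(Q, t) = (-2 + t) + Q = -2 + Q + t)
(-(l(y(-1), 3) - 2*(5 + 2)))*P(-5) + 0 = -((-2 - 2/(-1) + 3) - 2*(5 + 2))*1 + 0 = -((-2 - 2*(-1) + 3) - 2*7)*1 + 0 = -((-2 + 2 + 3) - 14)*1 + 0 = -(3 - 14)*1 + 0 = -1*(-11)*1 + 0 = 11*1 + 0 = 11 + 0 = 11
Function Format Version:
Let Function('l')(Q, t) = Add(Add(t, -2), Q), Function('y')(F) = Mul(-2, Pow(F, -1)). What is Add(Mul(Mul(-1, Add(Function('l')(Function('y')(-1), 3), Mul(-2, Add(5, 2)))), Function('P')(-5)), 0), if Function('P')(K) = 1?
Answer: 11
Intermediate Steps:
Function('l')(Q, t) = Add(-2, Q, t) (Function('l')(Q, t) = Add(Add(-2, t), Q) = Add(-2, Q, t))
Add(Mul(Mul(-1, Add(Function('l')(Function('y')(-1), 3), Mul(-2, Add(5, 2)))), Function('P')(-5)), 0) = Add(Mul(Mul(-1, Add(Add(-2, Mul(-2, Pow(-1, -1)), 3), Mul(-2, Add(5, 2)))), 1), 0) = Add(Mul(Mul(-1, Add(Add(-2, Mul(-2, -1), 3), Mul(-2, 7))), 1), 0) = Add(Mul(Mul(-1, Add(Add(-2, 2, 3), -14)), 1), 0) = Add(Mul(Mul(-1, Add(3, -14)), 1), 0) = Add(Mul(Mul(-1, -11), 1), 0) = Add(Mul(11, 1), 0) = Add(11, 0) = 11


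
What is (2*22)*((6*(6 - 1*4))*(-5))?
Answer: -2640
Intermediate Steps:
(2*22)*((6*(6 - 1*4))*(-5)) = 44*((6*(6 - 4))*(-5)) = 44*((6*2)*(-5)) = 44*(12*(-5)) = 44*(-60) = -2640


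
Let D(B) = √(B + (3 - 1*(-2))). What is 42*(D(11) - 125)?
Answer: -5082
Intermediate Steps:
D(B) = √(5 + B) (D(B) = √(B + (3 + 2)) = √(B + 5) = √(5 + B))
42*(D(11) - 125) = 42*(√(5 + 11) - 125) = 42*(√16 - 125) = 42*(4 - 125) = 42*(-121) = -5082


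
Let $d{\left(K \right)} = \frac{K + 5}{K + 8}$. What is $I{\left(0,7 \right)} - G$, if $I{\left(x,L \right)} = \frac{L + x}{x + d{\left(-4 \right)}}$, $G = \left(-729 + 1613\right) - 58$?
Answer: $-798$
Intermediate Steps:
$d{\left(K \right)} = \frac{5 + K}{8 + K}$
$G = 826$ ($G = 884 - 58 = 826$)
$I{\left(x,L \right)} = \frac{L + x}{\frac{1}{4} + x}$ ($I{\left(x,L \right)} = \frac{L + x}{x + \frac{5 - 4}{8 - 4}} = \frac{L + x}{x + \frac{1}{4} \cdot 1} = \frac{L + x}{x + \frac{1}{4}} = \frac{L + x}{\frac{1}{4} + x}$)
$I{\left(0,7 \right)} - G = \frac{4 \left(7 + 0\right)}{1 + 4 \cdot 0} - 826 = 4 \frac{1}{1 + 0} \cdot 7 - 826 = 4 \cdot 1^{-1} \cdot 7 - 826 = 4 \cdot 1 \cdot 7 - 826 = 28 - 826 = -798$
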